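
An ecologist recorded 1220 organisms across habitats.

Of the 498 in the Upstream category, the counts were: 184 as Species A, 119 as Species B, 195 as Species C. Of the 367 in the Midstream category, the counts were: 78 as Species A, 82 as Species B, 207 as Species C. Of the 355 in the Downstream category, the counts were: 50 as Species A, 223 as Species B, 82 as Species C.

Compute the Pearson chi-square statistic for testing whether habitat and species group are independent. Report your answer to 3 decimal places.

Row totals: 498, 367, 355. Column totals: 312, 424, 484. Grand total N = 1220.
Expected counts (row total × column total / N):
  Upstream, Species A: 498×312/1220 = 127.3574
  Upstream, Species B: 498×424/1220 = 173.0754
  Upstream, Species C: 498×484/1220 = 197.5672
  Midstream, Species A: 367×312/1220 = 93.8557
  Midstream, Species B: 367×424/1220 = 127.5475
  Midstream, Species C: 367×484/1220 = 145.5967
  Downstream, Species A: 355×312/1220 = 90.7869
  Downstream, Species B: 355×424/1220 = 123.3770
  Downstream, Species C: 355×484/1220 = 140.8361
Contributions (O − E)²/E:
  (184 − 127.3574)²/127.3574 = 25.1920
  (119 − 173.0754)²/173.0754 = 16.8952
  (195 − 197.5672)²/197.5672 = 0.0334
  (78 − 93.8557)²/93.8557 = 2.6786
  (82 − 127.5475)²/127.5475 = 16.2651
  (207 − 145.5967)²/145.5967 = 25.8960
  (50 − 90.7869)²/90.7869 = 18.3239
  (223 − 123.3770)²/123.3770 = 80.4424
  (82 − 140.8361)²/140.8361 = 24.5795
χ² = 25.1920 + 16.8952 + 0.0334 + 2.6786 + 16.2651 + 25.8960 + 18.3239 + 80.4424 + 24.5795 = 210.306

210.306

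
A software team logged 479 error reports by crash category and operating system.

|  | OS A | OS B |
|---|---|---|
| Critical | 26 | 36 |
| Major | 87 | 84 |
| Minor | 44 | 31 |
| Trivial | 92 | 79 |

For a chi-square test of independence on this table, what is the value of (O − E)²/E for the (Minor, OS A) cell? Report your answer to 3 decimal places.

Row total (Minor) = 75; column total (OS A) = 249; N = 479.
Expected count E = 75 × 249 / 479 = 38.9875.
Contribution = (O − E)²/E = (44 − 38.9875)² / 38.9875 = 0.644.

0.644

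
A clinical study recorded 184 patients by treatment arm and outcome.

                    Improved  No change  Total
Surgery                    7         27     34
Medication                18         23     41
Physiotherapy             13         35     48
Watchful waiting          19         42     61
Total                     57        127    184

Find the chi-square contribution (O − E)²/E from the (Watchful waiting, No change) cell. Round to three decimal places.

Row total (Watchful waiting) = 61; column total (No change) = 127; N = 184.
Expected count E = 61 × 127 / 184 = 42.1033.
Contribution = (O − E)²/E = (42 − 42.1033)² / 42.1033 = 0.000.

0.000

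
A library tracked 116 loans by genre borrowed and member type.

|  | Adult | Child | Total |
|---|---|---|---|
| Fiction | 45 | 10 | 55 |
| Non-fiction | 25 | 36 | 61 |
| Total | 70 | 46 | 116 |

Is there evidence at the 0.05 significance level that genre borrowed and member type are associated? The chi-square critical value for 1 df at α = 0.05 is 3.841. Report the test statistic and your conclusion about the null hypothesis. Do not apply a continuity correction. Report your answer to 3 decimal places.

20.154; reject H₀

Grand total N = 116.
Expected counts (row total × column total / N):
  Fiction, Adult: 55×70/116 = 33.18966
  Fiction, Child: 55×46/116 = 21.81034
  Non-fiction, Adult: 61×70/116 = 36.81034
  Non-fiction, Child: 61×46/116 = 24.18966
Contributions (O − E)²/E:
  (45 − 33.18966)²/33.18966 = 4.2026
  (10 − 21.81034)²/21.81034 = 6.3953
  (25 − 36.81034)²/36.81034 = 3.7893
  (36 − 24.18966)²/24.18966 = 5.7663
χ² = 4.2026 + 6.3953 + 3.7893 + 5.7663 = 20.154
df = (2−1)(2−1) = 1. Since 20.154 > 3.841, reject the null hypothesis of independence at α = 0.05.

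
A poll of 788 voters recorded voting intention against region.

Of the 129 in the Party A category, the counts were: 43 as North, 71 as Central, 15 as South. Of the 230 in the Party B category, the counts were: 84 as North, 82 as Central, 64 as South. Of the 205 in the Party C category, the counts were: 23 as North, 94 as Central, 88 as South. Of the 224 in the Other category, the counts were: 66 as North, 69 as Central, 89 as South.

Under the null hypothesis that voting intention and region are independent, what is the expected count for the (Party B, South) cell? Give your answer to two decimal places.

Row total (Party B) = 230; column total (South) = 256; grand total N = 788.
Expected count = (row total × column total) / N = 230 × 256 / 788 = 74.72.

74.72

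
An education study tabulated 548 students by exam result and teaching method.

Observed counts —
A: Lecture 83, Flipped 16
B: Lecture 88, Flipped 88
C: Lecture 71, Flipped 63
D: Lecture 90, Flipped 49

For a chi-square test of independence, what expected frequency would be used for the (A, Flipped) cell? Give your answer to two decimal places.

Row total (A) = 99; column total (Flipped) = 216; grand total N = 548.
Expected count = (row total × column total) / N = 99 × 216 / 548 = 39.02.

39.02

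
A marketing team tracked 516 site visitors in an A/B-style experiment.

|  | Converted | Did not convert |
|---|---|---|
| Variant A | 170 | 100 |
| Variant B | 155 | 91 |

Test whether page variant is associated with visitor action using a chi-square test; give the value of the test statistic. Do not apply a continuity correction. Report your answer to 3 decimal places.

Row totals: 270, 246. Column totals: 325, 191. Grand total N = 516.
Expected counts (row total × column total / N):
  Variant A, Converted: 270×325/516 = 170.0581
  Variant A, Did not convert: 270×191/516 = 99.9419
  Variant B, Converted: 246×325/516 = 154.9419
  Variant B, Did not convert: 246×191/516 = 91.0581
Contributions (O − E)²/E:
  (170 − 170.0581)²/170.0581 = 0.0000
  (100 − 99.9419)²/99.9419 = 0.0000
  (155 − 154.9419)²/154.9419 = 0.0000
  (91 − 91.0581)²/91.0581 = 0.0000
χ² = 0.0000 + 0.0000 + 0.0000 + 0.0000 = 0.000

0.000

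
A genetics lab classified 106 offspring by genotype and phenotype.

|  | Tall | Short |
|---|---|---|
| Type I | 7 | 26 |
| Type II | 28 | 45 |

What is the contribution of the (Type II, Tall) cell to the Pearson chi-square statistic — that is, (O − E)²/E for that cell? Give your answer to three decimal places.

Row total (Type II) = 73; column total (Tall) = 35; N = 106.
Expected count E = 73 × 35 / 106 = 24.1038.
Contribution = (O − E)²/E = (28 − 24.1038)² / 24.1038 = 0.630.

0.630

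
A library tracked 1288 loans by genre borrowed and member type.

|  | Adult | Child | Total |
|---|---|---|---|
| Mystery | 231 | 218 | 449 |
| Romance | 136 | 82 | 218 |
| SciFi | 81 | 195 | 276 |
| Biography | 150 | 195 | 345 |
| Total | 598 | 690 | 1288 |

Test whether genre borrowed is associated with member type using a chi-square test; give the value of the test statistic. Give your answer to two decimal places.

Grand total N = 1288.
Expected counts (row total × column total / N):
  Mystery, Adult: 449×598/1288 = 208.464
  Mystery, Child: 449×690/1288 = 240.536
  Romance, Adult: 218×598/1288 = 101.214
  Romance, Child: 218×690/1288 = 116.786
  SciFi, Adult: 276×598/1288 = 128.143
  SciFi, Child: 276×690/1288 = 147.857
  Biography, Adult: 345×598/1288 = 160.179
  Biography, Child: 345×690/1288 = 184.821
Contributions (O − E)²/E:
  (231 − 208.464)²/208.464 = 2.4363
  (218 − 240.536)²/240.536 = 2.1114
  (136 − 101.214)²/101.214 = 11.9555
  (82 − 116.786)²/116.786 = 10.3614
  (81 − 128.143)²/128.143 = 17.3436
  (195 − 147.857)²/147.857 = 15.0312
  (150 − 160.179)²/160.179 = 0.6469
  (195 − 184.821)²/184.821 = 0.5606
χ² = 2.4363 + 2.1114 + 11.9555 + 10.3614 + 17.3436 + 15.0312 + 0.6469 + 0.5606 = 60.45

60.45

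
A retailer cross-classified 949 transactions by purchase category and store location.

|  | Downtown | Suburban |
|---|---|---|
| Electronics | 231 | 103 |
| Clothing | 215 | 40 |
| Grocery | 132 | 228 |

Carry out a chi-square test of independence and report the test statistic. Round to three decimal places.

Row totals: 334, 255, 360. Column totals: 578, 371. Grand total N = 949.
Expected counts (row total × column total / N):
  Electronics, Downtown: 334×578/949 = 203.4268
  Electronics, Suburban: 334×371/949 = 130.5732
  Clothing, Downtown: 255×578/949 = 155.3109
  Clothing, Suburban: 255×371/949 = 99.6891
  Grocery, Downtown: 360×578/949 = 219.2624
  Grocery, Suburban: 360×371/949 = 140.7376
Contributions (O − E)²/E:
  (231 − 203.4268)²/203.4268 = 3.7374
  (103 − 130.5732)²/130.5732 = 5.8226
  (215 − 155.3109)²/155.3109 = 22.9397
  (40 − 99.6891)²/99.6891 = 35.7390
  (132 − 219.2624)²/219.2624 = 34.7288
  (228 − 140.7376)²/140.7376 = 54.1058
χ² = 3.7374 + 5.8226 + 22.9397 + 35.7390 + 34.7288 + 54.1058 = 157.073

157.073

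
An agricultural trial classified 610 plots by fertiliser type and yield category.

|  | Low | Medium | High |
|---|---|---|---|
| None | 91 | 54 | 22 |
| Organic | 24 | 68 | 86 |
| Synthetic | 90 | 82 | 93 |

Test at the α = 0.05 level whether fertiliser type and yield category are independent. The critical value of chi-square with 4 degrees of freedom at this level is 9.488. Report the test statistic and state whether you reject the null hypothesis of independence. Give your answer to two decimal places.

Row totals: 167, 178, 265. Column totals: 205, 204, 201. Grand total N = 610.
Expected counts (row total × column total / N):
  None, Low: 167×205/610 = 56.123
  None, Medium: 167×204/610 = 55.849
  None, High: 167×201/610 = 55.028
  Organic, Low: 178×205/610 = 59.820
  Organic, Medium: 178×204/610 = 59.528
  Organic, High: 178×201/610 = 58.652
  Synthetic, Low: 265×205/610 = 89.057
  Synthetic, Medium: 265×204/610 = 88.623
  Synthetic, High: 265×201/610 = 87.320
Contributions (O − E)²/E:
  (91 − 56.123)²/56.123 = 21.6739
  (54 − 55.849)²/55.849 = 0.0612
  (22 − 55.028)²/55.028 = 19.8235
  (24 − 59.820)²/59.820 = 21.4489
  (68 − 59.528)²/59.528 = 1.2057
  (86 − 58.652)²/58.652 = 12.7517
  (90 − 89.057)²/89.057 = 0.0100
  (82 − 88.623)²/88.623 = 0.4950
  (93 − 87.320)²/87.320 = 0.3695
χ² = 21.6739 + 0.0612 + 19.8235 + 21.4489 + 1.2057 + 12.7517 + 0.0100 + 0.4950 + 0.3695 = 77.84
df = (3−1)(3−1) = 4. Since 77.84 > 9.488, reject the null hypothesis of independence at α = 0.05.

77.84; reject H₀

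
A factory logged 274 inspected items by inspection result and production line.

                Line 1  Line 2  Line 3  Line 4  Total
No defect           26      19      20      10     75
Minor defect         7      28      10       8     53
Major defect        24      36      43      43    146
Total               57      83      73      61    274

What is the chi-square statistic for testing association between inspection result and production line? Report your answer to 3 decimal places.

29.697

Grand total N = 274.
Expected counts (row total × column total / N):
  No defect, Line 1: 75×57/274 = 15.6022
  No defect, Line 2: 75×83/274 = 22.7190
  No defect, Line 3: 75×73/274 = 19.9818
  No defect, Line 4: 75×61/274 = 16.6971
  Minor defect, Line 1: 53×57/274 = 11.0255
  Minor defect, Line 2: 53×83/274 = 16.0547
  Minor defect, Line 3: 53×73/274 = 14.1204
  Minor defect, Line 4: 53×61/274 = 11.7993
  Major defect, Line 1: 146×57/274 = 30.3723
  Major defect, Line 2: 146×83/274 = 44.2263
  Major defect, Line 3: 146×73/274 = 38.8978
  Major defect, Line 4: 146×61/274 = 32.5036
Contributions (O − E)²/E:
  (26 − 15.6022)²/15.6022 = 6.9294
  (19 − 22.7190)²/22.7190 = 0.6088
  (20 − 19.9818)²/19.9818 = 0.0000
  (10 − 16.6971)²/16.6971 = 2.6862
  (7 − 11.0255)²/11.0255 = 1.4697
  (28 − 16.0547)²/16.0547 = 8.8878
  (10 − 14.1204)²/14.1204 = 1.2024
  (8 − 11.7993)²/11.7993 = 1.2234
  (24 − 30.3723)²/30.3723 = 1.3369
  (36 − 44.2263)²/44.2263 = 1.5301
  (43 − 38.8978)²/38.8978 = 0.4326
  (43 − 32.5036)²/32.5036 = 3.3896
χ² = 6.9294 + 0.6088 + 0.0000 + 2.6862 + 1.4697 + 8.8878 + 1.2024 + 1.2234 + 1.3369 + 1.5301 + 0.4326 + 3.3896 = 29.697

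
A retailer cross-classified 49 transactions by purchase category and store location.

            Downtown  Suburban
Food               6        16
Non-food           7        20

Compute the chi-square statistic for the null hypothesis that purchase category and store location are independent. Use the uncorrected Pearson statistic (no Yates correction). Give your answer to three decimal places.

0.011

Row totals: 22, 27. Column totals: 13, 36. Grand total N = 49.
Expected counts (row total × column total / N):
  Food, Downtown: 22×13/49 = 5.8367
  Food, Suburban: 22×36/49 = 16.1633
  Non-food, Downtown: 27×13/49 = 7.1633
  Non-food, Suburban: 27×36/49 = 19.8367
Contributions (O − E)²/E:
  (6 − 5.8367)²/5.8367 = 0.0046
  (16 − 16.1633)²/16.1633 = 0.0016
  (7 − 7.1633)²/7.1633 = 0.0037
  (20 − 19.8367)²/19.8367 = 0.0013
χ² = 0.0046 + 0.0016 + 0.0037 + 0.0013 = 0.011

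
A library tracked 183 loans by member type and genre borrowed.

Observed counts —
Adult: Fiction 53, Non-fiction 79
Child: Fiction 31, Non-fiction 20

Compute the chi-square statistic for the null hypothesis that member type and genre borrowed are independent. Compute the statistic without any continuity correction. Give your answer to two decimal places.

Row totals: 132, 51. Column totals: 84, 99. Grand total N = 183.
Expected counts (row total × column total / N):
  Adult, Fiction: 132×84/183 = 60.590
  Adult, Non-fiction: 132×99/183 = 71.410
  Child, Fiction: 51×84/183 = 23.410
  Child, Non-fiction: 51×99/183 = 27.590
Contributions (O − E)²/E:
  (53 − 60.590)²/60.590 = 0.9508
  (79 − 71.410)²/71.410 = 0.8067
  (31 − 23.410)²/23.410 = 2.4608
  (20 − 27.590)²/27.590 = 2.0880
χ² = 0.9508 + 0.8067 + 2.4608 + 2.0880 = 6.31

6.31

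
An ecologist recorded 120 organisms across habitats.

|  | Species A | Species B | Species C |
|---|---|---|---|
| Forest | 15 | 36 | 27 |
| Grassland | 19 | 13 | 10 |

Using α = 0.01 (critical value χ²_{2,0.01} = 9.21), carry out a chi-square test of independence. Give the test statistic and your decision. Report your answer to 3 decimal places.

Row totals: 78, 42. Column totals: 34, 49, 37. Grand total N = 120.
Expected counts (row total × column total / N):
  Forest, Species A: 78×34/120 = 22.1000
  Forest, Species B: 78×49/120 = 31.8500
  Forest, Species C: 78×37/120 = 24.0500
  Grassland, Species A: 42×34/120 = 11.9000
  Grassland, Species B: 42×49/120 = 17.1500
  Grassland, Species C: 42×37/120 = 12.9500
Contributions (O − E)²/E:
  (15 − 22.1000)²/22.1000 = 2.2810
  (36 − 31.8500)²/31.8500 = 0.5407
  (27 − 24.0500)²/24.0500 = 0.3619
  (19 − 11.9000)²/11.9000 = 4.2361
  (13 − 17.1500)²/17.1500 = 1.0042
  (10 − 12.9500)²/12.9500 = 0.6720
χ² = 2.2810 + 0.5407 + 0.3619 + 4.2361 + 1.0042 + 0.6720 = 9.096
df = (2−1)(3−1) = 2. Since 9.096 < 9.21, fail to reject the null hypothesis of independence at α = 0.01.

9.096; fail to reject H₀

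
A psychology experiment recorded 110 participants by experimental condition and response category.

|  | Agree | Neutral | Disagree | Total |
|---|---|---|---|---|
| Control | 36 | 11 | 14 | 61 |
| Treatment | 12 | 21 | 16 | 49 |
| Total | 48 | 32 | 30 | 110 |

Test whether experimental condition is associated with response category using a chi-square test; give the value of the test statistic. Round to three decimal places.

14.117

Grand total N = 110.
Expected counts (row total × column total / N):
  Control, Agree: 61×48/110 = 26.61818
  Control, Neutral: 61×32/110 = 17.74545
  Control, Disagree: 61×30/110 = 16.63636
  Treatment, Agree: 49×48/110 = 21.38182
  Treatment, Neutral: 49×32/110 = 14.25455
  Treatment, Disagree: 49×30/110 = 13.36364
Contributions (O − E)²/E:
  (36 − 26.61818)²/26.61818 = 3.3067
  (11 − 17.74545)²/17.74545 = 2.5641
  (14 − 16.63636)²/16.63636 = 0.4178
  (12 − 21.38182)²/21.38182 = 4.1165
  (21 − 14.25455)²/14.25455 = 3.1920
  (16 − 13.36364)²/13.36364 = 0.5201
χ² = 3.3067 + 2.5641 + 0.4178 + 4.1165 + 3.1920 + 0.5201 = 14.117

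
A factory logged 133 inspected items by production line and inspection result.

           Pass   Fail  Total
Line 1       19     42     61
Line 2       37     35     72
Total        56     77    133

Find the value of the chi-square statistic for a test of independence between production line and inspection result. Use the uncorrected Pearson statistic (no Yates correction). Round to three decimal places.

5.550

Grand total N = 133.
Expected counts (row total × column total / N):
  Line 1, Pass: 61×56/133 = 25.6842
  Line 1, Fail: 61×77/133 = 35.3158
  Line 2, Pass: 72×56/133 = 30.3158
  Line 2, Fail: 72×77/133 = 41.6842
Contributions (O − E)²/E:
  (19 − 25.6842)²/25.6842 = 1.7395
  (42 − 35.3158)²/35.3158 = 1.2651
  (37 − 30.3158)²/30.3158 = 1.4738
  (35 − 41.6842)²/41.6842 = 1.0718
χ² = 1.7395 + 1.2651 + 1.4738 + 1.0718 = 5.550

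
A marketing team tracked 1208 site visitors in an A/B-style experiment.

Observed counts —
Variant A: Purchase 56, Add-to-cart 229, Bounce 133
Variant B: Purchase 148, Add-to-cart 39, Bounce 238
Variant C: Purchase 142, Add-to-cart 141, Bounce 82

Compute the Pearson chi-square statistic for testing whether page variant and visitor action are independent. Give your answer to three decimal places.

250.382

Row totals: 418, 425, 365. Column totals: 346, 409, 453. Grand total N = 1208.
Expected counts (row total × column total / N):
  Variant A, Purchase: 418×346/1208 = 119.72517
  Variant A, Add-to-cart: 418×409/1208 = 141.52483
  Variant A, Bounce: 418×453/1208 = 156.75000
  Variant B, Purchase: 425×346/1208 = 121.73013
  Variant B, Add-to-cart: 425×409/1208 = 143.89487
  Variant B, Bounce: 425×453/1208 = 159.37500
  Variant C, Purchase: 365×346/1208 = 104.54470
  Variant C, Add-to-cart: 365×409/1208 = 123.58030
  Variant C, Bounce: 365×453/1208 = 136.87500
Contributions (O − E)²/E:
  (56 − 119.72517)²/119.72517 = 33.9185
  (229 − 141.52483)²/141.52483 = 54.0676
  (133 − 156.75000)²/156.75000 = 3.5985
  (148 − 121.73013)²/121.73013 = 5.6691
  (39 − 143.89487)²/143.89487 = 76.4651
  (238 − 159.37500)²/159.37500 = 38.7883
  (142 − 104.54470)²/104.54470 = 13.4191
  (141 − 123.58030)²/123.58030 = 2.4555
  (82 − 136.87500)²/136.87500 = 22.0001
χ² = 33.9185 + 54.0676 + 3.5985 + 5.6691 + 76.4651 + 38.7883 + 13.4191 + 2.4555 + 22.0001 = 250.382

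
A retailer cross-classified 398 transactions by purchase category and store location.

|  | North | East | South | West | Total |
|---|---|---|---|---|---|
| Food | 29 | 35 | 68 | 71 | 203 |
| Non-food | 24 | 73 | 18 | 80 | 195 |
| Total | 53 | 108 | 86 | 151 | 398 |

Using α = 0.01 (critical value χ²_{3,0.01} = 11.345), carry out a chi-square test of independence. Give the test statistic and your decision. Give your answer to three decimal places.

43.305; reject H₀

Grand total N = 398.
Expected counts (row total × column total / N):
  Food, North: 203×53/398 = 27.0327
  Food, East: 203×108/398 = 55.0854
  Food, South: 203×86/398 = 43.8643
  Food, West: 203×151/398 = 77.0176
  Non-food, North: 195×53/398 = 25.9673
  Non-food, East: 195×108/398 = 52.9146
  Non-food, South: 195×86/398 = 42.1357
  Non-food, West: 195×151/398 = 73.9824
Contributions (O − E)²/E:
  (29 − 27.0327)²/27.0327 = 0.1432
  (35 − 55.0854)²/55.0854 = 7.3236
  (68 − 43.8643)²/43.8643 = 13.2803
  (71 − 77.0176)²/77.0176 = 0.4702
  (24 − 25.9673)²/25.9673 = 0.1490
  (73 − 52.9146)²/52.9146 = 7.6240
  (18 − 42.1357)²/42.1357 = 13.8251
  (80 − 73.9824)²/73.9824 = 0.4895
χ² = 0.1432 + 7.3236 + 13.2803 + 0.4702 + 0.1490 + 7.6240 + 13.8251 + 0.4895 = 43.305
df = (2−1)(4−1) = 3. Since 43.305 > 11.345, reject the null hypothesis of independence at α = 0.01.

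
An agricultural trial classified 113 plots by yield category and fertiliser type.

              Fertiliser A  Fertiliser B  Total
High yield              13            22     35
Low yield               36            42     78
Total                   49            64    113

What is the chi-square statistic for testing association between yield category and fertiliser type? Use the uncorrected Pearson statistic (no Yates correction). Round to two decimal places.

Grand total N = 113.
Expected counts (row total × column total / N):
  High yield, Fertiliser A: 35×49/113 = 15.177
  High yield, Fertiliser B: 35×64/113 = 19.823
  Low yield, Fertiliser A: 78×49/113 = 33.823
  Low yield, Fertiliser B: 78×64/113 = 44.177
Contributions (O − E)²/E:
  (13 − 15.177)²/15.177 = 0.3123
  (22 − 19.823)²/19.823 = 0.2391
  (36 − 33.823)²/33.823 = 0.1401
  (42 − 44.177)²/44.177 = 0.1073
χ² = 0.3123 + 0.2391 + 0.1401 + 0.1073 = 0.80

0.80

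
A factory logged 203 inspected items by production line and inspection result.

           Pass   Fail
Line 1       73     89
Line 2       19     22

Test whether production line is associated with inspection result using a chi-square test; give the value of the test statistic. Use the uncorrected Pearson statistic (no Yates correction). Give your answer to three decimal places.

0.022

Row totals: 162, 41. Column totals: 92, 111. Grand total N = 203.
Expected counts (row total × column total / N):
  Line 1, Pass: 162×92/203 = 73.4187
  Line 1, Fail: 162×111/203 = 88.5813
  Line 2, Pass: 41×92/203 = 18.5813
  Line 2, Fail: 41×111/203 = 22.4187
Contributions (O − E)²/E:
  (73 − 73.4187)²/73.4187 = 0.0024
  (89 − 88.5813)²/88.5813 = 0.0020
  (19 − 18.5813)²/18.5813 = 0.0094
  (22 − 22.4187)²/22.4187 = 0.0078
χ² = 0.0024 + 0.0020 + 0.0094 + 0.0078 = 0.022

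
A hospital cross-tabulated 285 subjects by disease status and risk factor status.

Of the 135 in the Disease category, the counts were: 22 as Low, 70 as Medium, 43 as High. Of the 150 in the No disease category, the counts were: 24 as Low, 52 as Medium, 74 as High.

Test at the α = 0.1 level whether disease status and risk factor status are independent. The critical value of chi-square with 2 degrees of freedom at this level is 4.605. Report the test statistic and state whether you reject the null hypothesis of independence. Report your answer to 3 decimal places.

Row totals: 135, 150. Column totals: 46, 122, 117. Grand total N = 285.
Expected counts (row total × column total / N):
  Disease, Low: 135×46/285 = 21.7895
  Disease, Medium: 135×122/285 = 57.7895
  Disease, High: 135×117/285 = 55.4211
  No disease, Low: 150×46/285 = 24.2105
  No disease, Medium: 150×122/285 = 64.2105
  No disease, High: 150×117/285 = 61.5789
Contributions (O − E)²/E:
  (22 − 21.7895)²/21.7895 = 0.0020
  (70 − 57.7895)²/57.7895 = 2.5800
  (43 − 55.4211)²/55.4211 = 2.7838
  (24 − 24.2105)²/24.2105 = 0.0018
  (52 − 64.2105)²/64.2105 = 2.3220
  (74 − 61.5789)²/61.5789 = 2.5055
χ² = 0.0020 + 2.5800 + 2.7838 + 0.0018 + 2.3220 + 2.5055 = 10.195
df = (2−1)(3−1) = 2. Since 10.195 > 4.605, reject the null hypothesis of independence at α = 0.1.

10.195; reject H₀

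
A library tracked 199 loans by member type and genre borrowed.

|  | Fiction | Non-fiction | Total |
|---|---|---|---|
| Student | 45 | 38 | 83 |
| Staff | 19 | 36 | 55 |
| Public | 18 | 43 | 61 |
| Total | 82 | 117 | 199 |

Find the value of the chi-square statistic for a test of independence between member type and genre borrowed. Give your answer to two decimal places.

Grand total N = 199.
Expected counts (row total × column total / N):
  Student, Fiction: 83×82/199 = 34.2010
  Student, Non-fiction: 83×117/199 = 48.7990
  Staff, Fiction: 55×82/199 = 22.6633
  Staff, Non-fiction: 55×117/199 = 32.3367
  Public, Fiction: 61×82/199 = 25.1357
  Public, Non-fiction: 61×117/199 = 35.8643
Contributions (O − E)²/E:
  (45 − 34.2010)²/34.2010 = 3.4098
  (38 − 48.7990)²/48.7990 = 2.3898
  (19 − 22.6633)²/22.6633 = 0.5921
  (36 − 32.3367)²/32.3367 = 0.4150
  (18 − 25.1357)²/25.1357 = 2.0257
  (43 − 35.8643)²/35.8643 = 1.4197
χ² = 3.4098 + 2.3898 + 0.5921 + 0.4150 + 2.0257 + 1.4197 = 10.25

10.25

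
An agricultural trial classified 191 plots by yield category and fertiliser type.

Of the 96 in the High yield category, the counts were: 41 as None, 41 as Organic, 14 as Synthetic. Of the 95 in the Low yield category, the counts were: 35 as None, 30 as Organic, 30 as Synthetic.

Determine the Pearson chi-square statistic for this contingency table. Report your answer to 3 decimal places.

Row totals: 96, 95. Column totals: 76, 71, 44. Grand total N = 191.
Expected counts (row total × column total / N):
  High yield, None: 96×76/191 = 38.1990
  High yield, Organic: 96×71/191 = 35.6859
  High yield, Synthetic: 96×44/191 = 22.1152
  Low yield, None: 95×76/191 = 37.8010
  Low yield, Organic: 95×71/191 = 35.3141
  Low yield, Synthetic: 95×44/191 = 21.8848
Contributions (O − E)²/E:
  (41 − 38.1990)²/38.1990 = 0.2054
  (41 − 35.6859)²/35.6859 = 0.7913
  (14 − 22.1152)²/22.1152 = 2.9779
  (35 − 37.8010)²/37.8010 = 0.2076
  (30 − 35.3141)²/35.3141 = 0.7997
  (30 − 21.8848)²/21.8848 = 3.0092
χ² = 0.2054 + 0.7913 + 2.9779 + 0.2076 + 0.7997 + 3.0092 = 7.991

7.991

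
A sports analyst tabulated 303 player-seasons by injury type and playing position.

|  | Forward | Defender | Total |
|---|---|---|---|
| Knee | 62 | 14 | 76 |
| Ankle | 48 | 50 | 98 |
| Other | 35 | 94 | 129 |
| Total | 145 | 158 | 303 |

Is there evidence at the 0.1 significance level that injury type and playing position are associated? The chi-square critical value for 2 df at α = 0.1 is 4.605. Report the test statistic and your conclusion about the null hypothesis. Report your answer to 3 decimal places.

Grand total N = 303.
Expected counts (row total × column total / N):
  Knee, Forward: 76×145/303 = 36.3696
  Knee, Defender: 76×158/303 = 39.6304
  Ankle, Forward: 98×145/303 = 46.8977
  Ankle, Defender: 98×158/303 = 51.1023
  Other, Forward: 129×145/303 = 61.7327
  Other, Defender: 129×158/303 = 67.2673
Contributions (O − E)²/E:
  (62 − 36.3696)²/36.3696 = 18.0623
  (14 − 39.6304)²/39.6304 = 16.5761
  (48 − 46.8977)²/46.8977 = 0.0259
  (50 − 51.1023)²/51.1023 = 0.0238
  (35 − 61.7327)²/61.7327 = 11.5763
  (94 − 67.2673)²/67.2673 = 10.6238
χ² = 18.0623 + 16.5761 + 0.0259 + 0.0238 + 11.5763 + 10.6238 = 56.888
df = (3−1)(2−1) = 2. Since 56.888 > 4.605, reject the null hypothesis of independence at α = 0.1.

56.888; reject H₀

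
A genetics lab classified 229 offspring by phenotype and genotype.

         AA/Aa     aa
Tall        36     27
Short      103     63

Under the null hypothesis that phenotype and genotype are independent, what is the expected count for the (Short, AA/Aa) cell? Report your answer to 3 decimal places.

100.760

Row total (Short) = 166; column total (AA/Aa) = 139; grand total N = 229.
Expected count = (row total × column total) / N = 166 × 139 / 229 = 100.760.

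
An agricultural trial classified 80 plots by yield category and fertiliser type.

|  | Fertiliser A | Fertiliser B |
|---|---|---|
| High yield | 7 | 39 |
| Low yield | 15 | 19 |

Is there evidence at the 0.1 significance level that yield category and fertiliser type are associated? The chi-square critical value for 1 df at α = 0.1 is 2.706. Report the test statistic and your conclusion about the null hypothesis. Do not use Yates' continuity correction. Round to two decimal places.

8.19; reject H₀

Row totals: 46, 34. Column totals: 22, 58. Grand total N = 80.
Expected counts (row total × column total / N):
  High yield, Fertiliser A: 46×22/80 = 12.650
  High yield, Fertiliser B: 46×58/80 = 33.350
  Low yield, Fertiliser A: 34×22/80 = 9.350
  Low yield, Fertiliser B: 34×58/80 = 24.650
Contributions (O − E)²/E:
  (7 − 12.650)²/12.650 = 2.5235
  (39 − 33.350)²/33.350 = 0.9572
  (15 − 9.350)²/9.350 = 3.4142
  (19 − 24.650)²/24.650 = 1.2950
χ² = 2.5235 + 0.9572 + 3.4142 + 1.2950 = 8.19
df = (2−1)(2−1) = 1. Since 8.19 > 2.706, reject the null hypothesis of independence at α = 0.1.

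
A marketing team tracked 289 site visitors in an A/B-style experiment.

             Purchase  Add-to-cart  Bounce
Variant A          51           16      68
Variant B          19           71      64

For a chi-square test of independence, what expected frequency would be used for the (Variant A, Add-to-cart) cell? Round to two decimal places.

40.64

Row total (Variant A) = 135; column total (Add-to-cart) = 87; grand total N = 289.
Expected count = (row total × column total) / N = 135 × 87 / 289 = 40.64.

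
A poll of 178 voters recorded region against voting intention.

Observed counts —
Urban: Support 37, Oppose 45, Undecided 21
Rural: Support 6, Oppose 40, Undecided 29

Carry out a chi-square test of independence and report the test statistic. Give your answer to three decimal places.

20.014

Row totals: 103, 75. Column totals: 43, 85, 50. Grand total N = 178.
Expected counts (row total × column total / N):
  Urban, Support: 103×43/178 = 24.8820
  Urban, Oppose: 103×85/178 = 49.1854
  Urban, Undecided: 103×50/178 = 28.9326
  Rural, Support: 75×43/178 = 18.1180
  Rural, Oppose: 75×85/178 = 35.8146
  Rural, Undecided: 75×50/178 = 21.0674
Contributions (O − E)²/E:
  (37 − 24.8820)²/24.8820 = 5.9017
  (45 − 49.1854)²/49.1854 = 0.3562
  (21 − 28.9326)²/28.9326 = 2.1749
  (6 − 18.1180)²/18.1180 = 8.1050
  (40 − 35.8146)²/35.8146 = 0.4891
  (29 − 21.0674)²/21.0674 = 2.9869
χ² = 5.9017 + 0.3562 + 2.1749 + 8.1050 + 0.4891 + 2.9869 = 20.014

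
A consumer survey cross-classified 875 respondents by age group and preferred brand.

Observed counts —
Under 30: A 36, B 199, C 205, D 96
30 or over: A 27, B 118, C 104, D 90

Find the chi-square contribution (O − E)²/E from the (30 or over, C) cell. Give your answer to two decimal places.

2.06

Row total (30 or over) = 339; column total (C) = 309; N = 875.
Expected count E = 339 × 309 / 875 = 119.715.
Contribution = (O − E)²/E = (104 − 119.715)² / 119.715 = 2.06.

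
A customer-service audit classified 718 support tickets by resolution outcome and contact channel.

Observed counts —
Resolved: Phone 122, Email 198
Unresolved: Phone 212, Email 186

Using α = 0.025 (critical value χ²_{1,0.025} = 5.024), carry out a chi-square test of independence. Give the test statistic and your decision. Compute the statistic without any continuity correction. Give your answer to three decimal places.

16.346; reject H₀

Row totals: 320, 398. Column totals: 334, 384. Grand total N = 718.
Expected counts (row total × column total / N):
  Resolved, Phone: 320×334/718 = 148.8579
  Resolved, Email: 320×384/718 = 171.1421
  Unresolved, Phone: 398×334/718 = 185.1421
  Unresolved, Email: 398×384/718 = 212.8579
Contributions (O − E)²/E:
  (122 − 148.8579)²/148.8579 = 4.8459
  (198 − 171.1421)²/171.1421 = 4.2149
  (212 − 185.1421)²/185.1421 = 3.8962
  (186 − 212.8579)²/212.8579 = 3.3889
χ² = 4.8459 + 4.2149 + 3.8962 + 3.3889 = 16.346
df = (2−1)(2−1) = 1. Since 16.346 > 5.024, reject the null hypothesis of independence at α = 0.025.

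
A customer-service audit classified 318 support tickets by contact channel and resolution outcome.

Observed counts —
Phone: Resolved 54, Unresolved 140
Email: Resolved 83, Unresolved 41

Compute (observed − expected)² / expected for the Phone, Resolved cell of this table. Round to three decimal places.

Row total (Phone) = 194; column total (Resolved) = 137; N = 318.
Expected count E = 194 × 137 / 318 = 83.5786.
Contribution = (O − E)²/E = (54 − 83.5786)² / 83.5786 = 10.468.

10.468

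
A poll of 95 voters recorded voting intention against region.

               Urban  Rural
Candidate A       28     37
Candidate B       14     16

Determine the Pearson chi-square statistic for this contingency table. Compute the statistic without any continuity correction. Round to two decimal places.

Row totals: 65, 30. Column totals: 42, 53. Grand total N = 95.
Expected counts (row total × column total / N):
  Candidate A, Urban: 65×42/95 = 28.737
  Candidate A, Rural: 65×53/95 = 36.263
  Candidate B, Urban: 30×42/95 = 13.263
  Candidate B, Rural: 30×53/95 = 16.737
Contributions (O − E)²/E:
  (28 − 28.737)²/28.737 = 0.0189
  (37 − 36.263)²/36.263 = 0.0150
  (14 − 13.263)²/13.263 = 0.0410
  (16 − 16.737)²/16.737 = 0.0325
χ² = 0.0189 + 0.0150 + 0.0410 + 0.0325 = 0.11

0.11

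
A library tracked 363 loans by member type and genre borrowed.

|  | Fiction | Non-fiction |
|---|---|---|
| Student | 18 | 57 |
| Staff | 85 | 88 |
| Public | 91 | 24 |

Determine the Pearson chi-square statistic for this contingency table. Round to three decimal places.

Row totals: 75, 173, 115. Column totals: 194, 169. Grand total N = 363.
Expected counts (row total × column total / N):
  Student, Fiction: 75×194/363 = 40.0826
  Student, Non-fiction: 75×169/363 = 34.9174
  Staff, Fiction: 173×194/363 = 92.4573
  Staff, Non-fiction: 173×169/363 = 80.5427
  Public, Fiction: 115×194/363 = 61.4601
  Public, Non-fiction: 115×169/363 = 53.5399
Contributions (O − E)²/E:
  (18 − 40.0826)²/40.0826 = 12.1659
  (57 − 34.9174)²/34.9174 = 13.9656
  (85 − 92.4573)²/92.4573 = 0.6015
  (88 − 80.5427)²/80.5427 = 0.6905
  (91 − 61.4601)²/61.4601 = 14.1979
  (24 − 53.5399)²/53.5399 = 16.2982
χ² = 12.1659 + 13.9656 + 0.6015 + 0.6905 + 14.1979 + 16.2982 = 57.920

57.920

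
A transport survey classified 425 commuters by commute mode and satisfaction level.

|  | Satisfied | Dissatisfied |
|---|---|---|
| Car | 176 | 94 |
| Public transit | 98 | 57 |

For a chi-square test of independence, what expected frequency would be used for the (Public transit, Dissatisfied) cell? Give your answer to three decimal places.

Row total (Public transit) = 155; column total (Dissatisfied) = 151; grand total N = 425.
Expected count = (row total × column total) / N = 155 × 151 / 425 = 55.071.

55.071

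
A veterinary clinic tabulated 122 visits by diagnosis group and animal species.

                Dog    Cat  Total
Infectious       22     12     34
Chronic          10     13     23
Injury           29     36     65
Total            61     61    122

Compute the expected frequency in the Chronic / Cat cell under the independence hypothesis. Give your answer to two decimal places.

11.50

Row total (Chronic) = 23; column total (Cat) = 61; grand total N = 122.
Expected count = (row total × column total) / N = 23 × 61 / 122 = 11.50.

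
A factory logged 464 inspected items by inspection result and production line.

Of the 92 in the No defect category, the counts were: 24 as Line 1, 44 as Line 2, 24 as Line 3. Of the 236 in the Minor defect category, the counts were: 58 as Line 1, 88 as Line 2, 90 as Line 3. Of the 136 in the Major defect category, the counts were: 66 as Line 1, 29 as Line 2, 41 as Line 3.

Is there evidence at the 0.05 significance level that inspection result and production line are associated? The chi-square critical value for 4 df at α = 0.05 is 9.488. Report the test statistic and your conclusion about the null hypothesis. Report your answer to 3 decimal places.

Row totals: 92, 236, 136. Column totals: 148, 161, 155. Grand total N = 464.
Expected counts (row total × column total / N):
  No defect, Line 1: 92×148/464 = 29.3448
  No defect, Line 2: 92×161/464 = 31.9224
  No defect, Line 3: 92×155/464 = 30.7328
  Minor defect, Line 1: 236×148/464 = 75.2759
  Minor defect, Line 2: 236×161/464 = 81.8879
  Minor defect, Line 3: 236×155/464 = 78.8362
  Major defect, Line 1: 136×148/464 = 43.3793
  Major defect, Line 2: 136×161/464 = 47.1897
  Major defect, Line 3: 136×155/464 = 45.4310
Contributions (O − E)²/E:
  (24 − 29.3448)²/29.3448 = 0.9735
  (44 − 31.9224)²/31.9224 = 4.5695
  (24 − 30.7328)²/30.7328 = 1.4750
  (58 − 75.2759)²/75.2759 = 3.9648
  (88 − 81.8879)²/81.8879 = 0.4562
  (90 − 78.8362)²/78.8362 = 1.5809
  (66 − 43.3793)²/43.3793 = 11.7959
  (29 − 47.1897)²/47.1897 = 7.0114
  (41 − 45.4310)²/45.4310 = 0.4322
χ² = 0.9735 + 4.5695 + 1.4750 + 3.9648 + 0.4562 + 1.5809 + 11.7959 + 7.0114 + 0.4322 = 32.259
df = (3−1)(3−1) = 4. Since 32.259 > 9.488, reject the null hypothesis of independence at α = 0.05.

32.259; reject H₀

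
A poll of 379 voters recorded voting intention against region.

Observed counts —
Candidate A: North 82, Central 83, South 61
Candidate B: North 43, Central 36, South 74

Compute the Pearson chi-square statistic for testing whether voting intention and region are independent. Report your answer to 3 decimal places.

18.613

Row totals: 226, 153. Column totals: 125, 119, 135. Grand total N = 379.
Expected counts (row total × column total / N):
  Candidate A, North: 226×125/379 = 74.5383
  Candidate A, Central: 226×119/379 = 70.9604
  Candidate A, South: 226×135/379 = 80.5013
  Candidate B, North: 153×125/379 = 50.4617
  Candidate B, Central: 153×119/379 = 48.0396
  Candidate B, South: 153×135/379 = 54.4987
Contributions (O − E)²/E:
  (82 − 74.5383)²/74.5383 = 0.7470
  (83 − 70.9604)²/70.9604 = 2.0427
  (61 − 80.5013)²/80.5013 = 4.7242
  (43 − 50.4617)²/50.4617 = 1.1034
  (36 − 48.0396)²/48.0396 = 3.0173
  (74 − 54.4987)²/54.4987 = 6.9782
χ² = 0.7470 + 2.0427 + 4.7242 + 1.1034 + 3.0173 + 6.9782 = 18.613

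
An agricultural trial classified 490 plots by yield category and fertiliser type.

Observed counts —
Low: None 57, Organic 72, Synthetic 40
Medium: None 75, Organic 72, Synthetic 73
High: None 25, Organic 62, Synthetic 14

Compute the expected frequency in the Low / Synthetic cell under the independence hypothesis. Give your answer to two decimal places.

43.80

Row total (Low) = 169; column total (Synthetic) = 127; grand total N = 490.
Expected count = (row total × column total) / N = 169 × 127 / 490 = 43.80.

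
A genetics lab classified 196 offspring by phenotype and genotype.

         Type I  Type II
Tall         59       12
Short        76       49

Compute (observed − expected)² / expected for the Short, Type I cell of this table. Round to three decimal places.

Row total (Short) = 125; column total (Type I) = 135; N = 196.
Expected count E = 125 × 135 / 196 = 86.0969.
Contribution = (O − E)²/E = (76 − 86.0969)² / 86.0969 = 1.184.

1.184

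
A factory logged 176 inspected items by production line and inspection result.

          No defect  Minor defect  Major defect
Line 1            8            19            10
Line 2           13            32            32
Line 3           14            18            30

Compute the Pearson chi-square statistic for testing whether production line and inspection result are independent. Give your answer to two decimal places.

Row totals: 37, 77, 62. Column totals: 35, 69, 72. Grand total N = 176.
Expected counts (row total × column total / N):
  Line 1, No defect: 37×35/176 = 7.358
  Line 1, Minor defect: 37×69/176 = 14.506
  Line 1, Major defect: 37×72/176 = 15.136
  Line 2, No defect: 77×35/176 = 15.312
  Line 2, Minor defect: 77×69/176 = 30.188
  Line 2, Major defect: 77×72/176 = 31.500
  Line 3, No defect: 62×35/176 = 12.330
  Line 3, Minor defect: 62×69/176 = 24.307
  Line 3, Major defect: 62×72/176 = 25.364
Contributions (O − E)²/E:
  (8 − 7.358)²/7.358 = 0.0560
  (19 − 14.506)²/14.506 = 1.3923
  (10 − 15.136)²/15.136 = 1.7428
  (13 − 15.312)²/15.312 = 0.3491
  (32 − 30.188)²/30.188 = 0.1088
  (32 − 31.500)²/31.500 = 0.0079
  (14 − 12.330)²/12.330 = 0.2262
  (18 − 24.307)²/24.307 = 1.6365
  (30 − 25.364)²/25.364 = 0.8474
χ² = 0.0560 + 1.3923 + 1.7428 + 0.3491 + 0.1088 + 0.0079 + 0.2262 + 1.6365 + 0.8474 = 6.37

6.37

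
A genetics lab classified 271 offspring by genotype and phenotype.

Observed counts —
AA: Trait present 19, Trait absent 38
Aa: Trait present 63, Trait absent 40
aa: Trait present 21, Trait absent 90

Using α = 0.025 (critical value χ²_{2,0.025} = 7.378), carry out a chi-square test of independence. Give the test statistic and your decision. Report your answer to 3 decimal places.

Row totals: 57, 103, 111. Column totals: 103, 168. Grand total N = 271.
Expected counts (row total × column total / N):
  AA, Trait present: 57×103/271 = 21.6642
  AA, Trait absent: 57×168/271 = 35.3358
  Aa, Trait present: 103×103/271 = 39.1476
  Aa, Trait absent: 103×168/271 = 63.8524
  aa, Trait present: 111×103/271 = 42.1882
  aa, Trait absent: 111×168/271 = 68.8118
Contributions (O − E)²/E:
  (19 − 21.6642)²/21.6642 = 0.3276
  (38 − 35.3358)²/35.3358 = 0.2009
  (63 − 39.1476)²/39.1476 = 14.5331
  (40 − 63.8524)²/63.8524 = 8.9102
  (21 − 42.1882)²/42.1882 = 10.6414
  (90 − 68.8118)²/68.8118 = 6.5242
χ² = 0.3276 + 0.2009 + 14.5331 + 8.9102 + 10.6414 + 6.5242 = 41.137
df = (3−1)(2−1) = 2. Since 41.137 > 7.378, reject the null hypothesis of independence at α = 0.025.

41.137; reject H₀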